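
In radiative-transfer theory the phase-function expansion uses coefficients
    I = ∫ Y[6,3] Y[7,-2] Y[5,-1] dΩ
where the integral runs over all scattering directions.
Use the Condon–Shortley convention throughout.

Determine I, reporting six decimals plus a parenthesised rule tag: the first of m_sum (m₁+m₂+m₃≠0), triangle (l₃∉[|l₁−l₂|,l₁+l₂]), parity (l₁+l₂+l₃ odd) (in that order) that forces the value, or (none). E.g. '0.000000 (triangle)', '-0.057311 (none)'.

m-sum 0 ✓  L=18 even ✓  1≤5≤13 ✓
Π(2lᵢ+1) = 13×15×11 = 2145
triangle coeff Δ(6,7,5) = 1/174594420
Σ_t [2,6]: t=2:+1/4147200 t=3:−1/207360 t=4:+1/82944 t=5:−1/207360 t=6:+1/4147200 = 1/345600
(3j)²=420/46189 [(6 7 5; 0 0 0)], sign=-1
Σ_t [0,3]: t=0:+1/29030400 t=1:−1/967680 t=2:+1/311040 t=3:−1/829440 = 11/10886400
(3j)²=1408/146965 [(6 7 5; 3 -2 -1)], sign=+1
⇒ 4πI² = 253440/1356277
I = (-1)√(253440/1356277/(4π)) = -0.12194344
No selection rule forces the value: the integral is nonzero (none).

-0.121943 (none)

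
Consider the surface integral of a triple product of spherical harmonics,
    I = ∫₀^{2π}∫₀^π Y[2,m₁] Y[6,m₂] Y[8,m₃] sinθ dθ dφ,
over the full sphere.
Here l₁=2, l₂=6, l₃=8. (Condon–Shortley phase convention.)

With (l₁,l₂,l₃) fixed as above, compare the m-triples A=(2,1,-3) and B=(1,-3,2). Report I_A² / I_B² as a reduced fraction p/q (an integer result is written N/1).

l's match ⇒ only the (l;m) 3-j factors differ between A and B.
A: triangle coeff Δ(2,6,8) = 1/30940; Σ_t [0,0]: t=0:+1/14515200 = 1/14515200; (3j)²=33/3094 [(2 6 8; 2 1 -3)], sign=-1
B: triangle coeff Δ(2,6,8) = 1/30940; Σ_t [0,0]: t=0:+1/13063680 = 1/13063680; (3j)²=10/1547 [(2 6 8; 1 -3 2)], sign=+1
I_A²/I_B² = (33/3094)/(10/1547) = 33/20

33/20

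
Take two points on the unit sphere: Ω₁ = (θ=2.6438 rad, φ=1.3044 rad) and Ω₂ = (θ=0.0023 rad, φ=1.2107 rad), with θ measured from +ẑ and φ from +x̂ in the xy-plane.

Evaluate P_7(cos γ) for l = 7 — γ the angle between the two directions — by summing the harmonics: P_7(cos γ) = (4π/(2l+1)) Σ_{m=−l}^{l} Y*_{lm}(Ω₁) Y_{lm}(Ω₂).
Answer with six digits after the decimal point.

0.410040

Expand P_7 via completeness: Σ_{m} conj(Y_{7,m}) at Ω₁ times Y_{7,m} at Ω₂ —
  m=-7: (-0.002708, 0.000820) × (-0.000000, -0.000000) = (0.000000, 0.000000)  (running Σ = (0.000000, 0.000000))
  m=-6: (-0.000537, -0.019475) × (0.000000, -0.000000) = (-0.000000, -0.000000)  (running Σ = (-0.000000, -0.000000))
  m=-5: (0.079959, 0.019467) × (0.000000, 0.000000) = (0.000000, 0.000000)  (running Σ = (0.000000, 0.000000))
  m=-4: (-0.114140, 0.206369) × (0.000000, 0.000000) = (-0.000000, -0.000000)  (running Σ = (-0.000000, -0.000000))
  m=-3: (-0.321793, -0.313038) × (-0.000000, 0.000000) = (0.000000, 0.000000)  (running Σ = (0.000000, 0.000000))
  m=-2: (0.413245, -0.243680) × (-0.000030, -0.000026) = (-0.000019, -0.000004)  (running Σ = (-0.000019, -0.000004))
  m=-1: (0.012778, 0.046827) × (0.003313, -0.008799) = (0.000454, 0.000043)  (running Σ = (0.000436, 0.000039))
  m=0: (0.447225, -0.000000) × (1.092468, 0.000000) = (0.488578, 0.000000)  (running Σ = (0.489014, 0.000039))
  m=1: (-0.012778, 0.046827) × (-0.003313, -0.008799) = (0.000454, -0.000043)  (running Σ = (0.489468, -0.000004))
  m=2: (0.413245, 0.243680) × (-0.000030, 0.000026) = (-0.000019, 0.000004)  (running Σ = (0.489450, 0.000000))
  m=3: (0.321793, -0.313038) × (0.000000, 0.000000) = (0.000000, -0.000000)  (running Σ = (0.489450, -0.000000))
  m=4: (-0.114140, -0.206369) × (0.000000, -0.000000) = (-0.000000, 0.000000)  (running Σ = (0.489450, 0.000000))
  m=5: (-0.079959, 0.019467) × (-0.000000, 0.000000) = (0.000000, -0.000000)  (running Σ = (0.489450, -0.000000))
  m=6: (-0.000537, 0.019475) × (0.000000, 0.000000) = (-0.000000, 0.000000)  (running Σ = (0.489450, -0.000000))
  m=7: (0.002708, 0.000820) × (0.000000, -0.000000) = (0.000000, -0.000000)  (running Σ = (0.489450, -0.000000))
Σ over m = (0.489450, -0.000000); ×(4π/15) → (0.410040, -0.000000). Real part: 0.410040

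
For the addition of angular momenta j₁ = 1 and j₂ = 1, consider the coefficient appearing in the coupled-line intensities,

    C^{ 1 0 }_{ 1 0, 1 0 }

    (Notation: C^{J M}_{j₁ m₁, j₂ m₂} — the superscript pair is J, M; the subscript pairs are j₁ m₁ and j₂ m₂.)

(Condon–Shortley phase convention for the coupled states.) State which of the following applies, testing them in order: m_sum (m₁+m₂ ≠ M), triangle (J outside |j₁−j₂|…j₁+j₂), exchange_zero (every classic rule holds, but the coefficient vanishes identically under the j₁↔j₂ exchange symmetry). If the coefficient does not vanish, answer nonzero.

exchange_zero

m-sum: m₁+m₂ = 0+0 = 0, M = 0  ✓
triangle: |j₁−j₂| = 0 ≤ J = 1 ≤ j₁+j₂ = 2  ✓
exchange: j₁=j₂ and m₁=m₂, and (−1)^(j₁+j₂−J) = (−1)^1 = −1 forces ⟨j₁m₁;j₂m₂|JM⟩ = −⟨j₂m₂;j₁m₁|JM⟩ = −⟨j₁m₁;j₂m₂|JM⟩ ⇒ the coefficient vanishes identically
Racah sum check: Σ_k collapses to 0 ⇒ CG = 0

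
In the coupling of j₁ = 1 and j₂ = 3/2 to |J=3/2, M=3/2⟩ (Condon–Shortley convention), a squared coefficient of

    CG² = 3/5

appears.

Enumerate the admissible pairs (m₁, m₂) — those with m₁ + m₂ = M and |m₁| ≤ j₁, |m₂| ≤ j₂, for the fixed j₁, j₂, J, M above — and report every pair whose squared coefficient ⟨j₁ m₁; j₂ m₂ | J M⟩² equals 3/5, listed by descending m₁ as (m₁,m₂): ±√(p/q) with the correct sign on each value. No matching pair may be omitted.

(0,3/2): −√(3/5)

Admissible pairs with m₁+m₂ = M = 3/2: (0,3/2), (1,1/2)
  (m₁,m₂)=(1,1/2): CG² = 2/5, CG = +√(2/5)
  (m₁,m₂)=(0,3/2): CG² = 3/5, CG = −√(3/5)   ← matches the target
Pairs with CG² = 3/5: (0,3/2): −√(3/5)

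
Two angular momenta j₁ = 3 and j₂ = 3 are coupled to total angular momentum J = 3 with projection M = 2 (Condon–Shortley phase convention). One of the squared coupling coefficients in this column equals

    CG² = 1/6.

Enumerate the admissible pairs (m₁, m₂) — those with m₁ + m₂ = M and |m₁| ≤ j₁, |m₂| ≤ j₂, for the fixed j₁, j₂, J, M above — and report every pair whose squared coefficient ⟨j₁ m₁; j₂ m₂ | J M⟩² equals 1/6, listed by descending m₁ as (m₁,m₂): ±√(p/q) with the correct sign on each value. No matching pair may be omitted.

Admissible pairs with m₁+m₂ = M = 2: (-1,3), (0,2), (1,1), (2,0), (3,-1)
  (m₁,m₂)=(3,-1): CG² = 1/3, CG = +√(1/3)
  (m₁,m₂)=(2,0): CG² = 1/6, CG = −√(1/6)   ← matches the target
  (m₁,m₂)=(1,1): CG² = 0/1, CG = 0
  (m₁,m₂)=(0,2): CG² = 1/6, CG = +√(1/6)   ← matches the target
  (m₁,m₂)=(-1,3): CG² = 1/3, CG = −√(1/3)
Pairs with CG² = 1/6: (2,0): −√(1/6); (0,2): +√(1/6)

(2,0): −√(1/6); (0,2): +√(1/6)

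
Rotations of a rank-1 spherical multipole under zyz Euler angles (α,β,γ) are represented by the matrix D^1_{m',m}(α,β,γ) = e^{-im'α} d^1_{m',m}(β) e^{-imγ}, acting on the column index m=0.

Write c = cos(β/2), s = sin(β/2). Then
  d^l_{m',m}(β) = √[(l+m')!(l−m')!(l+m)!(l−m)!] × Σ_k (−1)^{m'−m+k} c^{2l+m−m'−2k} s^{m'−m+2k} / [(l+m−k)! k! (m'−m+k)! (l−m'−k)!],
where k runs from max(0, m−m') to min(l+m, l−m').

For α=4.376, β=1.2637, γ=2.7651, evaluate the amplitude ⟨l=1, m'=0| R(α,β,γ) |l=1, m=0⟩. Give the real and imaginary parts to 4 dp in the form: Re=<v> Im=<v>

First d^1_{0,0}(β=1.2637), then the phase factors e^{-i(0)α} and e^{-i(0)γ}:
c=cos(1.263700/2)=0.806936, s=sin(1.263700/2)=0.590639; N=√[1·1·1·1]=1.000000
The bounds max(0,m−m')=0 and min(l+m,l−m')=1 give 2 terms
  k=0: (−1)^0·1.0000/(1)·0.8069^2·0.5906^0 = +0.651146
  k=1: (−1)^1·1.0000/(1)·0.8069^0·0.5906^2 = -0.348854
d^1_{0,0}(1.2637) = +0.651146 -0.348854 = +0.302292
D = (+1.000000+0.000000i)·(+0.302292)·(+1.000000+0.000000i) = +0.302292+0.000000i

Re=0.3023 Im=0.0000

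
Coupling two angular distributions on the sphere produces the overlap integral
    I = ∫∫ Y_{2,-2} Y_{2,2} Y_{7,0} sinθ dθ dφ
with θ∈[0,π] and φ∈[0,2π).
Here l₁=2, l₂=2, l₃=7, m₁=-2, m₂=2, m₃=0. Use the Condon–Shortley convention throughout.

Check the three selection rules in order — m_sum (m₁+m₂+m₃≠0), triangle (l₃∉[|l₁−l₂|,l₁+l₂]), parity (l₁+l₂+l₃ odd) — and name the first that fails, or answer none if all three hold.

triangle

m₁+m₂+m₃ = -2 + 2 + 0 = 0  ✓
triangle: need |l₁−l₂| ≤ l₃ ≤ l₁+l₂ = [0,4]; l₃=7 is outside  ✗
parity: l₁+l₂+l₃ = 11 is odd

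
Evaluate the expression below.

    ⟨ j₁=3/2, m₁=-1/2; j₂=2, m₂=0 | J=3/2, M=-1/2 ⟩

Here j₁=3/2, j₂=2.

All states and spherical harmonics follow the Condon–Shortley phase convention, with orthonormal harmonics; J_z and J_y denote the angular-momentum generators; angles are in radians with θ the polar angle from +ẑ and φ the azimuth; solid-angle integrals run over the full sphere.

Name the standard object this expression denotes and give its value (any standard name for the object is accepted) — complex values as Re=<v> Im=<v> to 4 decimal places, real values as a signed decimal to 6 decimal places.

Clebsch–Gordan coefficient, −√(1/5) ≈ -0.447214

This is a Clebsch–Gordan (vector-coupling) coefficient.
√[4·2!1!2!/6! · 1!2!2!2!1!2!] = √(16/45)
  +(−1)^1/∏(1,1,1,1,0,1)! = -1  (running -1)
  +(−1)^2/∏(2,0,0,0,1,2)! = 1/4  (running -3/4)
⟨..|..⟩ = √(16/45)·(-3/4) = -0.447214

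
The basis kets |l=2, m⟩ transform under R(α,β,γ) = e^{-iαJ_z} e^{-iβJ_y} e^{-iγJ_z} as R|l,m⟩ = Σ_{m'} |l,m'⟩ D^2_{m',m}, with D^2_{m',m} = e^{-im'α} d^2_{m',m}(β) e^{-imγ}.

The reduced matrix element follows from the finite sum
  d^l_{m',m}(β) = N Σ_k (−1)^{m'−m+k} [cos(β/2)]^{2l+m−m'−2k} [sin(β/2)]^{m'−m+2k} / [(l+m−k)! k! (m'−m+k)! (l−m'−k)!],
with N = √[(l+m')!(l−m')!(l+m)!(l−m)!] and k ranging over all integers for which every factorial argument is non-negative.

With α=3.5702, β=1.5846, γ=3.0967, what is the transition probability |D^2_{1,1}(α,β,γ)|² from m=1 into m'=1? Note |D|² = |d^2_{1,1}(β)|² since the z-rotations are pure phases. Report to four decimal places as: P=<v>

P=0.2568

First d^2_{1,1}(β=1.5846), then the phase factors e^{-i(1)α} and e^{-i(1)γ}:
Half-angle: c=0.702210, s=0.711970. N=√(6·1·6·1)=6.000000
Admissible k: 0..1 (factorial args all ≥0)
  k=0: (−1)^0·6.0000/(6)·0.7022^4·0.7120^0 = +0.243146
  k=1: (−1)^1·6.0000/(2)·0.7022^2·0.7120^2 = -0.749857
d^2_{1,1}(1.5846) = +0.243146 -0.749857 = -0.506711
|D^2_{1,1}|² = |d^2_{1,1}(β)|² = (-0.506711)² = 0.256756 (the z-rotation phases have unit modulus)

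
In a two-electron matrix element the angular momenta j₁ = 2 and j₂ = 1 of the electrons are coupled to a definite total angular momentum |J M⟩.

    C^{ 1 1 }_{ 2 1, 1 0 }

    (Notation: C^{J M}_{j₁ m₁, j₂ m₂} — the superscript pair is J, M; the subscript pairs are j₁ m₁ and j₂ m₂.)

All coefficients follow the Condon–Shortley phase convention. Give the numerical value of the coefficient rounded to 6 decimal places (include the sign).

√[3·2!2!0!/5! · 3!1!1!1!2!0!] = √(6/5)
  +(−1)^1/∏(1,1,0,0,2,0)! = -1/2  (running -1/2)
⟨..|..⟩ = √(6/5)·(-1/2) = -0.547723

-0.547723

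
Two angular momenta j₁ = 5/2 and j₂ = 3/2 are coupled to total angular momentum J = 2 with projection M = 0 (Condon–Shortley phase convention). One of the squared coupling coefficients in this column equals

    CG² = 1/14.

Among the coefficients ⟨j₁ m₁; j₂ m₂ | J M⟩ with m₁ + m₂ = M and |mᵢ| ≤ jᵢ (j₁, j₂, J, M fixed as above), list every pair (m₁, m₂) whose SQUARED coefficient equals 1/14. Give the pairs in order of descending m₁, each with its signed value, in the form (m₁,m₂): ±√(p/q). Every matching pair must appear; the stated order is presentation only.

Admissible pairs with m₁+m₂ = M = 0: (-3/2,3/2), (-1/2,1/2), (1/2,-1/2), (3/2,-3/2)
  (m₁,m₂)=(3/2,-3/2): CG² = 3/7, CG = +√(3/7)
  (m₁,m₂)=(1/2,-1/2): CG² = 1/14, CG = −√(1/14)   ← matches the target
  (m₁,m₂)=(-1/2,1/2): CG² = 1/14, CG = −√(1/14)   ← matches the target
  (m₁,m₂)=(-3/2,3/2): CG² = 3/7, CG = +√(3/7)
Pairs with CG² = 1/14: (1/2,-1/2): −√(1/14); (-1/2,1/2): −√(1/14)

(1/2,-1/2): −√(1/14); (-1/2,1/2): −√(1/14)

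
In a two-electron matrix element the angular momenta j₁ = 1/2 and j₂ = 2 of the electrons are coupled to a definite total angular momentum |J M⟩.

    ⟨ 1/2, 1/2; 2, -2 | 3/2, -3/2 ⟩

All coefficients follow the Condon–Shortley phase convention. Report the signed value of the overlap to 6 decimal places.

j₁+j₂−J=1  J+j₁−j₂=0  J−j₁+j₂=3  j₁+j₂+J+1=5
(j₁±m₁, j₂±m₂, J±M) = (1,0,0,4,0,3)
P² = 144/5
sum k=0..0:
  [0] +1/6 = 1/6
S = 1/6
C² = P²·S² = 4/5 ; C = +0.894427

+0.894427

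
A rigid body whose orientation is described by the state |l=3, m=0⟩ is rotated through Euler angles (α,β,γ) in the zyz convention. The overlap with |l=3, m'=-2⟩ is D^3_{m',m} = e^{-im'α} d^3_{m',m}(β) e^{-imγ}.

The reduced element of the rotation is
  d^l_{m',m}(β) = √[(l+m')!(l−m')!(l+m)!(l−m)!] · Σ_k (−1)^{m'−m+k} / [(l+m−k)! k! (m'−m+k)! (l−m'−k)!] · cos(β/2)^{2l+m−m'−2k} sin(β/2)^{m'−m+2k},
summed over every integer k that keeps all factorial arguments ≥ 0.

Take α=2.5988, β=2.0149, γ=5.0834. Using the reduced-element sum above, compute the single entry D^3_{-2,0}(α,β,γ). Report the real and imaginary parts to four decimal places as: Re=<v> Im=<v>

Re=-0.2237 Im=0.4243

D^3_{-2,0}(2.5988,2.0149,5.0834) = e^{-i·-2·2.5988}·d^3_{-2,0}(2.0149)·e^{-i·0·5.0834}. Compute d first:
With c≡cos(β/2)=0.534018 and s≡sin(β/2)=0.845473, N=[1·120·6·6]^{1/2}=65.726707
The bounds max(0,m−m')=2 and min(l+m,l−m')=3 give 2 terms
  k=2: (−1)^0·65.7267/(12)·0.5340^4·0.8455^2 = +0.318409
  k=3: (−1)^1·65.7267/(12)·0.5340^2·0.8455^4 = -0.798127
d^3_{-2,0}(2.0149) = +0.318409 -0.798127 = -0.479718
Attach z-rotation phases: D = e^{-i(-2)(2.5988)}·(-0.479718)·e^{-i(0)(5.0834)} = -0.223738+0.424347i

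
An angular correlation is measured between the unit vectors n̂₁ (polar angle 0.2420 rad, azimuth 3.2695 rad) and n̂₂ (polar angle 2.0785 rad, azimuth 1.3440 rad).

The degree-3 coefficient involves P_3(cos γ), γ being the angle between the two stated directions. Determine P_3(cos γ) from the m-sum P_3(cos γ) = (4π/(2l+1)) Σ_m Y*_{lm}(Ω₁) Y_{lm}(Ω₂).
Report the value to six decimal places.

Addition theorem: P_3(cos γ) = (4π/7) Σ_m Y*_{lm}(Ω₁) Y_{lm}(Ω₂), m = −3…3:
  [-3]  conj(Y_{3,-3})(Ω₁) = -0.00532 - 0.00215j ; Y_{3,-3}(Ω₂) = -0.17515 + 0.21642j ; Δ = 0.00140 - 0.00078j
  [-2]  conj(Y_{3,-2})(Ω₁) = 0.05513 + 0.01442j ; Y_{3,-2}(Ω₂) = 0.34105 + 0.16626j ; Δ = 0.01640 + 0.01408j
  [-1]  conj(Y_{3,-1})(Ω₁) = -0.28521 - 0.03668j ; Y_{3,-1}(Ω₂) = 0.01155 - 0.05003j ; Δ = -0.00513 + 0.01385j
  [+0]  conj(Y_{3,0})(Ω₁) = 0.62057 + 0.00000j ; Y_{3,0}(Ω₂) = 0.32987 + 0.00000j ; Δ = 0.20471 + 0.00000j
  [+1]  conj(Y_{3,1})(Ω₁) = 0.28521 - 0.03668j ; Y_{3,1}(Ω₂) = -0.01155 - 0.05003j ; Δ = -0.00513 - 0.01385j
  [+2]  conj(Y_{3,2})(Ω₁) = 0.05513 - 0.01442j ; Y_{3,2}(Ω₂) = 0.34105 - 0.16626j ; Δ = 0.01640 - 0.01408j
  [+3]  conj(Y_{3,3})(Ω₁) = 0.00532 - 0.00215j ; Y_{3,3}(Ω₂) = 0.17515 + 0.21642j ; Δ = 0.00140 + 0.00078j
Accumulated sum 0.23005 + 0.00000j; after 4π/(2l+1) scaling, 0.41299 + 0.00000j ⇒ P_3 = 0.412994

0.412994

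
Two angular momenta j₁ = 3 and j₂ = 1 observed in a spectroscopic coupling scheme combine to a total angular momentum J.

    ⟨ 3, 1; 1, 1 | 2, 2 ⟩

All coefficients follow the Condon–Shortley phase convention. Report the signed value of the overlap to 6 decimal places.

triangle: 2!·4!·0!/7! = 48/5040
(j±m)!: 4!·2!·2!·0!·4!·0! = 2304
prefactor² = (2J+1)·Δ·N² = 768/7
  k=2: +1/(2!·0!·0!·0!·4!·0!) = 1/48
Σ = 1/48  ⇒  CG² = 768/7·(1/48)² = 1/21
CG = +√(1/21) = +0.218218

+0.218218  (= +√(1/21))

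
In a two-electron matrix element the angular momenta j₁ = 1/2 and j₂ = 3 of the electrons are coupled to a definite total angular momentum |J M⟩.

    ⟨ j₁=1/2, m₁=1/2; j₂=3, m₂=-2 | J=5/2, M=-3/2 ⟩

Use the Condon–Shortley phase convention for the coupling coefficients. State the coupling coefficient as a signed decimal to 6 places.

j₁+j₂−J=1  J+j₁−j₂=0  J−j₁+j₂=5  j₁+j₂+J+1=7
(j₁±m₁, j₂±m₂, J±M) = (1,0,1,5,1,4)
P² = 2880/7
sum k=0..0:
  [0] +1/24 = 1/24
S = 1/24
C² = P²·S² = 5/7 ; C = +0.845154

+0.845154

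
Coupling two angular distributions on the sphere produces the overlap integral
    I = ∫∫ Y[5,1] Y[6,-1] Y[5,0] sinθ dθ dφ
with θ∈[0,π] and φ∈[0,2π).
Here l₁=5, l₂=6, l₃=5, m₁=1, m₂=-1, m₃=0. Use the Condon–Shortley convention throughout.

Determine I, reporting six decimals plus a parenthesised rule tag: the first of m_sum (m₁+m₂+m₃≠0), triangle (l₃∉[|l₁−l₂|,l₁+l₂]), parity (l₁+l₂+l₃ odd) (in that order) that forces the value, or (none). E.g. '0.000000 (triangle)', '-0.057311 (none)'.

Checks pass: Σm=0; 16 even; l₃=5∈[1,11].
(2·5+1)(2·6+1)(2·5+1) = 1573
Δ: 6! 4! 6! / 17! → 1/28588560
sum: t=1:−1/345600 t=2:+1/13824 t=3:−1/5184 t=4:+1/13824 t=5:−1/345600 = -7/129600
3j²(5 6 5; 0 0 0) = Δ·Π!·Σ² = 80/7293  (sign +1)
sum: t=0:+1/2073600 t=1:−1/34560 t=2:+1/6912 t=3:−1/10368 t=4:+1/138240 = 7/259200
3j²(5 6 5; 1 -1 0) = Δ·Π!·Σ² = 28/7293  (sign -1)
combine: 4πI² = 1573·80/7293·28/7293 = 2240/33813
take √, sign -1: I = -0.07260679
No selection rule forces the value: the integral is nonzero (none).

-0.072607 (none)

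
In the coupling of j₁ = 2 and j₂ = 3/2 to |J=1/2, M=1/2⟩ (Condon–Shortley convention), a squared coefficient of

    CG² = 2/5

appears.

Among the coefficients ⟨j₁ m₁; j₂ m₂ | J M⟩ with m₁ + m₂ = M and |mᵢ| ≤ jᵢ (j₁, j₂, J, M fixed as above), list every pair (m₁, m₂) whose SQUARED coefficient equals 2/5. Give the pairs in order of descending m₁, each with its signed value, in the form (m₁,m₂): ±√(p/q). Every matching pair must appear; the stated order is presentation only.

Admissible pairs with m₁+m₂ = M = 1/2: (-1,3/2), (0,1/2), (1,-1/2), (2,-3/2)
  (m₁,m₂)=(2,-3/2): CG² = 2/5, CG = +√(2/5)   ← matches the target
  (m₁,m₂)=(1,-1/2): CG² = 3/10, CG = −√(3/10)
  (m₁,m₂)=(0,1/2): CG² = 1/5, CG = +√(1/5)
  (m₁,m₂)=(-1,3/2): CG² = 1/10, CG = −√(1/10)
Pairs with CG² = 2/5: (2,-3/2): +√(2/5)

(2,-3/2): +√(2/5)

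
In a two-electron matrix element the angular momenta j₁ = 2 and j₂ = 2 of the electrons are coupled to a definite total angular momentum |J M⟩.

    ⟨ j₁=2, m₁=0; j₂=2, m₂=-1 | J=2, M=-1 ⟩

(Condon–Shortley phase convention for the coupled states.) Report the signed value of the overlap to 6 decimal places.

j₁+j₂−J=2  J+j₁−j₂=2  J−j₁+j₂=2  j₁+j₂+J+1=7
(j₁±m₁, j₂±m₂, J±M) = (2,2,1,3,1,3)
P² = 8/7
sum k=0..1:
  [0] +1/4 = 1/4
  [1] −1/2 = -1/2
S = -1/4
C² = P²·S² = 1/14 ; C = -0.267261

−√(1/14) = -0.267261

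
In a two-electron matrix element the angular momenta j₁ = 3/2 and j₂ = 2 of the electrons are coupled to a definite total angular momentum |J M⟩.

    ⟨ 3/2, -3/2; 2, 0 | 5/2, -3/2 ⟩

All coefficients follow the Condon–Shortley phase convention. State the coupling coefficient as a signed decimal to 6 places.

-0.717137  (= −√(18/35))

√[6·1!2!3!/7! · 0!3!2!2!1!4!] = √(288/35)
  +(−1)^1/∏(1,0,2,1,0,2)! = -1/4  (running -1/4)
⟨..|..⟩ = √(288/35)·(-1/4) = -0.717137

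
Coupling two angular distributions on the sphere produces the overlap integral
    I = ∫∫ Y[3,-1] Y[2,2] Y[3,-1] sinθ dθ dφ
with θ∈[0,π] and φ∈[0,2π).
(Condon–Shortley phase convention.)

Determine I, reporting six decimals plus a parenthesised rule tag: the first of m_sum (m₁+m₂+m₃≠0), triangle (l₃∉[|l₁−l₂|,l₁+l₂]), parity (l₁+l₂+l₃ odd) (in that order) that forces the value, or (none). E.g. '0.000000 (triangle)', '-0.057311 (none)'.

Rules hold: Σm=0, L=8 even, 1≤3≤5.
N = 7·5·7 = 245
Δ = 2!·4!·2!/9! = 1/3780
Racah Σ t=0..2: t=0:+1/24 t=1:−1/4 t=2:+1/24 = -1/6
⇒ 3j(3 2 3; 0 0 0)² = 4/105, sgn +1
Racah Σ t=2..2: t=2:+1/16 = 1/16
⇒ 3j(3 2 3; -1 2 -1)² = 2/35, sgn +1
4πI² = N·(3j₀)²·(3jₘ)² = 8/15
I = +1·√(0.533333/4π) = 0.20601291
No selection rule forces the value: the integral is nonzero (none).

0.206013 (none)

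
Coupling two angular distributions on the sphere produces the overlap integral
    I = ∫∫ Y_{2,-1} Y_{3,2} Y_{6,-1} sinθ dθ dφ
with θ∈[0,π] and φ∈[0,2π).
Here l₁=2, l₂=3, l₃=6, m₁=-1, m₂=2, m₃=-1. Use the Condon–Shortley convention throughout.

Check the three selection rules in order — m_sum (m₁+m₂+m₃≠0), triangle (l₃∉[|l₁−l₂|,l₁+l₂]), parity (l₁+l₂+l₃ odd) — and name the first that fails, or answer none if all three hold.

azimuthal sum: -1 + 2 − 1 = 0  ✓
l₃ must lie in [1,5]; have l₃=6  ✗
L = 2 + 3 + 6 = 11 (odd)

triangle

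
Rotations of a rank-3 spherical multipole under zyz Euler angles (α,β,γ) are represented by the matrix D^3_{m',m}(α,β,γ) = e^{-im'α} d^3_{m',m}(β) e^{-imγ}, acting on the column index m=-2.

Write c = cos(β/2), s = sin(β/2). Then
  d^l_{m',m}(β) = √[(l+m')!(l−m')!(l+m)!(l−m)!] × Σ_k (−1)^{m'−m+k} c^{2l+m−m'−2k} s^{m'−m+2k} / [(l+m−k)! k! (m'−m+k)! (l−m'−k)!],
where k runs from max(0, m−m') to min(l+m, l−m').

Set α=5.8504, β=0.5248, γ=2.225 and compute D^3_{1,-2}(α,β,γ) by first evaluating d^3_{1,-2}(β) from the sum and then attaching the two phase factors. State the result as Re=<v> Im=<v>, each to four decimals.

Re=-0.0163 Im=0.0945

First d^3_{1,-2}(β=0.5248), then the phase factors e^{-i(1)α} and e^{-i(-2)γ}:
Half-angle: c=0.965770, s=0.259399. N=√(24·2·1·120)=75.894664
Admissible k: 0..1 (factorial args all ≥0)
  k=0: (−1)^3·75.8947/(12)·0.9658^3·0.2594^3 = -0.099439
  k=1: (−1)^4·75.8947/(24)·0.9658^1·0.2594^5 = +0.003587
d^3_{1,-2}(0.5248) = -0.099439 +0.003587 = -0.095852
Phases: e^{-i·(1)·5.8504}=+0.907801+0.419401i, e^{-i·(-2)·2.2250}=-0.259389-0.965773i ⇒ D=-0.016254+0.094464i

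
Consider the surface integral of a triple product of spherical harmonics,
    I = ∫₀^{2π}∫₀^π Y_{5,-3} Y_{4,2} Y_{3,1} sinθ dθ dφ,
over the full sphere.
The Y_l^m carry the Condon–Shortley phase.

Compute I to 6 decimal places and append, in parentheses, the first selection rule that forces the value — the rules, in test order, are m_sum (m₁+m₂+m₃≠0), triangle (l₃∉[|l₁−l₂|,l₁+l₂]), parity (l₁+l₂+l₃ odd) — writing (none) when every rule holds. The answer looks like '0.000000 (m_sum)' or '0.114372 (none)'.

-0.144236 (none)

m-sum 0 ✓  L=12 even ✓  1≤3≤9 ✓
Π(2lᵢ+1) = 11×9×7 = 693
triangle coeff Δ(5,4,3) = 1/180180
Σ_t [2,4]: t=2:+1/576 t=3:−1/144 t=4:+1/576 = -1/288
(3j)²=20/1001 [(5 4 3; 0 0 0)], sign=+1
Σ_t [4,6]: t=4:+1/2304 t=5:−1/720 t=6:+1/5760 = -1/1280
(3j)²=27/1430 [(5 4 3; -3 2 1)], sign=-1
⇒ 4πI² = 486/1859
I = (-1)√(486/1859/(4π)) = -0.14423595
No selection rule forces the value: the integral is nonzero (none).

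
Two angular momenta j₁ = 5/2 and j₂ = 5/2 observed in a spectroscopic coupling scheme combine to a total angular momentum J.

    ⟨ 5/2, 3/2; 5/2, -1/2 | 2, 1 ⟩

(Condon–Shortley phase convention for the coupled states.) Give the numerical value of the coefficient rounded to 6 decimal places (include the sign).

triangle: 3!*2!*2!/8! = 24/40320
(j±m)!: 4!*1!*2!*3!*3!*1! = 1728
prefactor² = (2J+1)*Δ*N² = 36/7
  k=0: +1/(0!*3!*1!*2!*1!*0!) = 1/12
  k=1: −1/(1!*2!*0!*1!*2!*1!) = -1/4
Σ = -1/6  ⇒  CG² = 36/7*(-1/6)² = 1/7
CG = −√(1/7) = -0.377964

-0.377964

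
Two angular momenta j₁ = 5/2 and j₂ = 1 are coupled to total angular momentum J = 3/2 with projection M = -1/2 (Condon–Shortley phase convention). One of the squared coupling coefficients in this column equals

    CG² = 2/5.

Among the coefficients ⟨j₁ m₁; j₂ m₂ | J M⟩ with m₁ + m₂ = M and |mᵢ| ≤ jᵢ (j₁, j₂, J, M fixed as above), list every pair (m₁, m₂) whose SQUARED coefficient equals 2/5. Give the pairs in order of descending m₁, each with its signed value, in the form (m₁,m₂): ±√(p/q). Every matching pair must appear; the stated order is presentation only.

Admissible pairs with m₁+m₂ = M = -1/2: (-3/2,1), (-1/2,0), (1/2,-1)
  (m₁,m₂)=(1/2,-1): CG² = 1/5, CG = +√(1/5)
  (m₁,m₂)=(-1/2,0): CG² = 2/5, CG = −√(2/5)   ← matches the target
  (m₁,m₂)=(-3/2,1): CG² = 2/5, CG = +√(2/5)   ← matches the target
Pairs with CG² = 2/5: (-1/2,0): −√(2/5); (-3/2,1): +√(2/5)

(-1/2,0): −√(2/5); (-3/2,1): +√(2/5)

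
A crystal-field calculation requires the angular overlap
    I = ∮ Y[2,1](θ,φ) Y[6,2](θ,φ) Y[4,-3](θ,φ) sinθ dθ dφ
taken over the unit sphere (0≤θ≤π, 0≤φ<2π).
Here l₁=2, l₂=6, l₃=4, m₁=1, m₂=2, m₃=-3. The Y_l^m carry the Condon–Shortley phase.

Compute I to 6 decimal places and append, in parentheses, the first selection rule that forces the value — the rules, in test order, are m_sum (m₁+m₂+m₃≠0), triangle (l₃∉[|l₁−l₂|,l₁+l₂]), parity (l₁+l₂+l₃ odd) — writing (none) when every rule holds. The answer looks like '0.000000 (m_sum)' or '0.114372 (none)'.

0.089969 (none)

Rules hold: Σm=0, L=12 even, 4≤4≤8.
N = 5·13·9 = 585
Δ = 4!·0!·8!/13! = 1/6435
Racah Σ t=2..2: t=2:+1/2304 = 1/2304
⇒ 3j(2 6 4; 0 0 0)² = 5/143, sgn +1
Racah Σ t=1..1: t=1:−1/30240 = -1/30240
⇒ 3j(2 6 4; 1 2 -3)² = 32/6435, sgn +1
4πI² = N·(3j₀)²·(3jₘ)² = 160/1573
I = +1·√(0.101716/4π) = 0.08996855
No selection rule forces the value: the integral is nonzero (none).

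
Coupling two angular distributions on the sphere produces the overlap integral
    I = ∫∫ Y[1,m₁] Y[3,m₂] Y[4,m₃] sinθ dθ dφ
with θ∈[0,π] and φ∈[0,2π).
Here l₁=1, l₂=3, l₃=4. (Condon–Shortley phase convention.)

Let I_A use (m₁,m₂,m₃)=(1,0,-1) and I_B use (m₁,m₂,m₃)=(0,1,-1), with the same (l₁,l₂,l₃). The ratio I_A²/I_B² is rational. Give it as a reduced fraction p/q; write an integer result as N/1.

2/3

Same 1,3,4: normalisation and zero-m 3j drop out of the ratio.
A: Δ: 0! 2! 6! / 9! → 1/252; sum: t=0:+1/72 = 1/72; 3j²(1 3 4; 1 0 -1) = Δ·Π!·Σ² = 5/126  (sign -1)
B: Δ: 0! 2! 6! / 9! → 1/252; sum: t=0:+1/48 = 1/48; 3j²(1 3 4; 0 1 -1) = Δ·Π!·Σ² = 5/84  (sign -1)
I_A²/I_B² = (5/126)/(5/84) = 2/3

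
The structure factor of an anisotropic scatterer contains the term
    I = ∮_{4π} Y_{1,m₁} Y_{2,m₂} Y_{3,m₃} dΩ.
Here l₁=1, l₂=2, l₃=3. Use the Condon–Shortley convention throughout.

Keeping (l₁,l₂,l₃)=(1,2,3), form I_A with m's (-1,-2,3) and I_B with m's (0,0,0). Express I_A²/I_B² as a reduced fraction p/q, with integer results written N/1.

l's match ⇒ only the (l;m) 3-j factors differ between A and B.
A: triangle coeff Δ(1,2,3) = 1/105; Σ_t [0,0]: t=0:+1/48 = 1/48; (3j)²=1/7 [(1 2 3; -1 -2 3)], sign=+1
B: triangle coeff Δ(1,2,3) = 1/105; Σ_t [0,0]: t=0:+1/4 = 1/4; (3j)²=3/35 [(1 2 3; 0 0 0)], sign=-1
I_A²/I_B² = (1/7)/(3/35) = 5/3

5/3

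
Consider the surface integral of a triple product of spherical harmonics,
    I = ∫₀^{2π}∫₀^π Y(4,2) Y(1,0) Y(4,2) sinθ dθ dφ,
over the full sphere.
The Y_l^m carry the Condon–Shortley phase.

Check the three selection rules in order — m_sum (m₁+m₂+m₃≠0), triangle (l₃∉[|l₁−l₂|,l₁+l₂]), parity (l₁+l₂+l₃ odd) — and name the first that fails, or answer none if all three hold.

m_sum

Σmᵢ = 4  ✗
l₃∈[|l₁−l₂|,l₁+l₂]=[3,5], have l₃=4
Σlᵢ = 9 ⇒ odd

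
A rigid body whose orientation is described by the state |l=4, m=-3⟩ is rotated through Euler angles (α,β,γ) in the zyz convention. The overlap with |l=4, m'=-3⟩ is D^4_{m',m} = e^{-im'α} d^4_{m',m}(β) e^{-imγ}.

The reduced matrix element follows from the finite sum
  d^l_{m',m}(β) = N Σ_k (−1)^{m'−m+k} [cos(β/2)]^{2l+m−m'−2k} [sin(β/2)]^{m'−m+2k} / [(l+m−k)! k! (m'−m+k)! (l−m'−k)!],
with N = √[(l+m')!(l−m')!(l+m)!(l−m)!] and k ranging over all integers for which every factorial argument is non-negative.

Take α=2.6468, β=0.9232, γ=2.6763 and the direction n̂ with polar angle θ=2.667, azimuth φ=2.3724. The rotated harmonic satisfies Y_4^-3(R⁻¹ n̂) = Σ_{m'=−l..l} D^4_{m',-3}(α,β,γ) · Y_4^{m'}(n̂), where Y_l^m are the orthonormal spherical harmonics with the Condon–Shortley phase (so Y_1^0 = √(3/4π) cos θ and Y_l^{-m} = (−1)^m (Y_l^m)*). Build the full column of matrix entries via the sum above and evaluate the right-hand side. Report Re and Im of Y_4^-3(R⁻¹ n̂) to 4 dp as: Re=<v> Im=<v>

Need the full column D^4_{m',-3} for m'=−4..4 at α=2.6468, β=0.9232, γ=2.6763.
cos(β/2)=0.895341, sin(β/2)=0.445381
d^4_{-4,-3}: single k=1 term ⇒ +0.581027;  D = +0.565265-0.134415i
d^4_{-3,-3}: k∈[0..1] ⇒ +0.412960 -0.715307 = -0.302348;  D = +0.292082+0.078118i
d^4_{-2,-3}: k∈[0..1] ⇒ -0.768626 +0.570589 = -0.198037;  D = -0.144072-0.135876i
d^4_{-1,-3}: k∈[0..1] ⇒ +0.811082 -0.334503 = +0.476579;  D = -0.149859-0.452405i
d^4_{0,-3}: k∈[0..1] ⇒ -0.601454 +0.148829 = -0.452624;  D = +0.078769-0.445717i
d^4_{1,-3}: k∈[0..1] ⇒ +0.334503 -0.049664 = +0.284840;  D = +0.176817-0.223315i
d^4_{2,-3}: k∈[0..1] ⇒ -0.141192 +0.011646 = -0.129546;  D = +0.119000-0.051197i
d^4_{3,-3}: k∈[0..1] ⇒ +0.043799 -0.001548 = +0.042251;  D = +0.042086+0.003734i
d^4_{4,-3}: single k=0 term ⇒ -0.008804;  D = +0.007348+0.004849i
Y_4^{m'}(θ=2.667,φ=2.3724) and Σ D·Y over m':
  (+0.5653-0.1344i)·(-0.0193+0.0013i)  (+0.2921+0.0781i)·(-0.0714+0.0787i)  (-0.1441-0.1359i)·(+0.0103+0.3169i)  (-0.1499-0.4524i)·(+0.3507+0.3395i)  (+0.0788-0.4457i)·(+0.1241+0.0000i)  (+0.1768-0.2233i)·(-0.3507+0.3395i)  (+0.1190-0.0512i)·(+0.0103-0.3169i)  (+0.0421+0.0037i)·(+0.0714+0.0787i)  (+0.0073+0.0048i)·(-0.0193-0.0013i)
Y_4^-3(R⁻¹ n̂) = +0.116053-0.187604i

Re=0.1161 Im=-0.1876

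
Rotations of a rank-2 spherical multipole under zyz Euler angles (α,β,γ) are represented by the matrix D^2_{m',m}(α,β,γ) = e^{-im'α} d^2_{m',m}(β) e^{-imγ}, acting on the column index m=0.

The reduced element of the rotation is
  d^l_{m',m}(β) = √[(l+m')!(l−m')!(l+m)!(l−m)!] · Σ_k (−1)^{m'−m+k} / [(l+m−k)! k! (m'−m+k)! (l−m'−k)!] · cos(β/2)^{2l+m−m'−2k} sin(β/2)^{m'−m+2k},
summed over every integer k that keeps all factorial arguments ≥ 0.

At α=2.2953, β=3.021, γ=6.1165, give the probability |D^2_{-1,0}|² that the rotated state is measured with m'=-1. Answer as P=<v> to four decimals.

P=0.0214

D^2_{-1,0}(2.2953,3.0210,6.1165) = e^{-i·-1·2.2953}·d^2_{-1,0}(3.0210)·e^{-i·0·6.1165}. Compute d first:
With c≡cos(β/2)=0.060260 and s≡sin(β/2)=0.998183, N=[1·6·2·2]^{1/2}=4.898979
k∈{1,2} keeps every argument non-negative
  k=1: (−1)^0·4.8990/(2)·0.0603^3·0.9982^1 = +0.000535
  k=2: (−1)^1·4.8990/(2)·0.0603^1·0.9982^3 = -0.146802
d^2_{-1,0}(3.0210) = +0.000535 -0.146802 = -0.146267
|D^2_{-1,0}|² = |d^2_{-1,0}(β)|² = (-0.146267)² = 0.021394 (the z-rotation phases have unit modulus)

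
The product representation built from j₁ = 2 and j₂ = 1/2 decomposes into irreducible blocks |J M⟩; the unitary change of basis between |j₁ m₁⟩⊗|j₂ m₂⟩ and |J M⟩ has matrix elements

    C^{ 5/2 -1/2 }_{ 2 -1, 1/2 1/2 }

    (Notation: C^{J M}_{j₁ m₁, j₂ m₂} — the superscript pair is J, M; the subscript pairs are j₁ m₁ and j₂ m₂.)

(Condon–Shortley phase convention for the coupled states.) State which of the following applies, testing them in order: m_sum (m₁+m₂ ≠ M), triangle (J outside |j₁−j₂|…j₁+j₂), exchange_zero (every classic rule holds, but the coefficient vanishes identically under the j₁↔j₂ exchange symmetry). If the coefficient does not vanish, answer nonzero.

nonzero

m-sum: m₁+m₂ = -1+1/2 = -1/2, M = -1/2  ✓
triangle: |j₁−j₂| = 3/2 ≤ J = 5/2 ≤ j₁+j₂ = 5/2  ✓
exchange: j₁≠j₂ or m₁≠m₂ — the exchange symmetry imposes no constraint here
value check: CG = +√(2/5) = +0.632456 ≠ 0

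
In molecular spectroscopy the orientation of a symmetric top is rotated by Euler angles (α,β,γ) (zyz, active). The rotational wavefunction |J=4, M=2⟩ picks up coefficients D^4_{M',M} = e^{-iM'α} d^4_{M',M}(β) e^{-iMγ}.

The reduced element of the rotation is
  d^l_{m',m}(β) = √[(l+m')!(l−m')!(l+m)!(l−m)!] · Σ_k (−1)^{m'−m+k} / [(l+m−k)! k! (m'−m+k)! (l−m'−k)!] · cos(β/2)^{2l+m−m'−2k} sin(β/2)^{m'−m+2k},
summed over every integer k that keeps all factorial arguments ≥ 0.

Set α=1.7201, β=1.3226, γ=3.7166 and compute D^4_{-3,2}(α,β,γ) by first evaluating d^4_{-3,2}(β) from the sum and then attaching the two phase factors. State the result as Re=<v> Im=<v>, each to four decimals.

Re=-0.2485 Im=-0.2937

D^4_{-3,2}(1.7201,1.3226,3.7166) = e^{-i·-3·1.7201}·d^4_{-3,2}(1.3226)·e^{-i·2·3.7166}. Compute d first:
Half-angle: c=0.789195, s=0.614143. N=√(1·5040·720·2)=2693.993318
k∈{5,6} keeps every argument non-negative
  k=5: (−1)^0·2693.9933/(240)·0.7892^3·0.6141^5 = +0.482043
  k=6: (−1)^1·2693.9933/(720)·0.7892^1·0.6141^7 = -0.097305
d^4_{-3,2}(1.3226) = +0.482043 -0.097305 = +0.384738
D = (+0.433084-0.901354i)·(+0.384738)·(+0.408474-0.912770i) = -0.248474-0.293742i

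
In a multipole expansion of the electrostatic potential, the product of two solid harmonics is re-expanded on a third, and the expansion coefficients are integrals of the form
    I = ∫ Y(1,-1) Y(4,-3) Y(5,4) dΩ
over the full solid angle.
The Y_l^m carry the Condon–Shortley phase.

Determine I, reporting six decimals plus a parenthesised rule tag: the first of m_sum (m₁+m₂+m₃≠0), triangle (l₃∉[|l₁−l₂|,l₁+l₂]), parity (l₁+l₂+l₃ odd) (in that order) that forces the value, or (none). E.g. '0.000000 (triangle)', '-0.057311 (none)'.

0.294638 (none)

Rules hold: Σm=0, L=10 even, 3≤5≤5.
N = 3·9·11 = 297
Δ = 0!·2!·8!/11! = 1/495
Racah Σ t=0..0: t=0:+1/576 = 1/576
⇒ 3j(1 4 5; 0 0 0)² = 5/99, sgn -1
Racah Σ t=0..0: t=0:+1/10080 = 1/10080
⇒ 3j(1 4 5; -1 -3 4)² = 4/55, sgn -1
4πI² = N·(3j₀)²·(3jₘ)² = 12/11
I = +1·√(1.09091/4π) = 0.29463840
No selection rule forces the value: the integral is nonzero (none).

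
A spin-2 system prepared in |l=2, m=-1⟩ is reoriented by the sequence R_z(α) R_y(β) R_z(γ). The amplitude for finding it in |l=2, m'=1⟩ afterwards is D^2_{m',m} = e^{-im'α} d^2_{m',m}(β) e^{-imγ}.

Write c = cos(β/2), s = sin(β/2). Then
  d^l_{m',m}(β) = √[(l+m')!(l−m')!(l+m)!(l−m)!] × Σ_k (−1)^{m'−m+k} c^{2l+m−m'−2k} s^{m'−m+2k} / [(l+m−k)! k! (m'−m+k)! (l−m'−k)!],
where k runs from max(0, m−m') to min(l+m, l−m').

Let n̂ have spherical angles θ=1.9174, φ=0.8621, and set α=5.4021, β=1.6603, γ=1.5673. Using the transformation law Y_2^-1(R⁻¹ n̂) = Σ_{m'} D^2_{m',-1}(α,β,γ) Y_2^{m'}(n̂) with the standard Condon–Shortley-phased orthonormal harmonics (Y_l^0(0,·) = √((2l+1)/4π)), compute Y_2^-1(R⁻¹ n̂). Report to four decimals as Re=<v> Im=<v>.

Need the full column D^2_{m',-1} for m'=−2..2 at α=5.4021, β=1.6603, γ=1.5673.
cos(β/2)=0.674765, sin(β/2)=0.738033
d^2_{-2,-1}: single k=1 term ⇒ +0.453485;  D = +0.444902-0.087813i
d^2_{-1,-1}: k∈[0..1] ⇒ +0.207305 -0.744008 = -0.536703;  D = -0.415220-0.340062i
d^2_{0,-1}: k∈[0..1] ⇒ -0.555404 +0.664439 = +0.109035;  D = +0.000381+0.109034i
d^2_{1,-1}: k∈[0..1] ⇒ +0.744008 -0.296689 = +0.447318;  D = -0.344077+0.285840i
d^2_{2,-1}: single k=0 term ⇒ -0.542512;  D = +0.532965+0.101327i
Y_2^{m'}(θ=1.9174,φ=0.8621) and Σ D·Y over m':
  (+0.4449-0.0878i)·(-0.0522-0.3377i)  (-0.4152-0.3401i)·(-0.1606+0.1874i)  (+0.0004+0.1090i)·(-0.2062+0.0000i)  (-0.3441+0.2858i)·(+0.1606+0.1874i)  (+0.5330+0.1013i)·(-0.0522+0.3377i)
Y_2^-1(R⁻¹ n̂) = -0.093415-0.035191i

Re=-0.0934 Im=-0.0352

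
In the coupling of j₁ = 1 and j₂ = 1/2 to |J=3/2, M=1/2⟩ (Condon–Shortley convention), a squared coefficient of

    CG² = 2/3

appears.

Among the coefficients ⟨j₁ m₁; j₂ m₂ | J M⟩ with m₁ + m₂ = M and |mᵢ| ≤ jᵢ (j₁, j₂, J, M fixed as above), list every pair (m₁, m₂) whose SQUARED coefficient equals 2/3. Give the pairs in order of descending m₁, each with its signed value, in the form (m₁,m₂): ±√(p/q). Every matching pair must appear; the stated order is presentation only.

(0,1/2): +√(2/3)

Admissible pairs with m₁+m₂ = M = 1/2: (0,1/2), (1,-1/2)
  (m₁,m₂)=(1,-1/2): CG² = 1/3, CG = +√(1/3)
  (m₁,m₂)=(0,1/2): CG² = 2/3, CG = +√(2/3)   ← matches the target
Pairs with CG² = 2/3: (0,1/2): +√(2/3)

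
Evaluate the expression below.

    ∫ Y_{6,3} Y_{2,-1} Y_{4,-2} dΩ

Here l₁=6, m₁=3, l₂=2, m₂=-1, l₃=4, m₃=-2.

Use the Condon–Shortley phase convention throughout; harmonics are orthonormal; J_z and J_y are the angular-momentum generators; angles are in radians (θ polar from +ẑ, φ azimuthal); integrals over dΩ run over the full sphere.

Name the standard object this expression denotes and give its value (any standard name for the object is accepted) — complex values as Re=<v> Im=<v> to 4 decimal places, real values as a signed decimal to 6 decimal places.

Gaunt coefficient, -0.252474

This is a Gaunt coefficient — the integral of a triple product of spherical harmonics over the sphere.
Checks pass: Σm=0; 12 even; l₃=4∈[4,8].
(2·6+1)(2·2+1)(2·4+1) = 585
Δ: 4! 8! 0! / 13! → 1/6435
sum: t=2:+1/2304 = 1/2304
3j²(6 2 4; 0 0 0) = Δ·Π!·Σ² = 5/143  (sign +1)
sum: t=1:−1/8640 = -1/8640
3j²(6 2 4; 3 -1 -2) = Δ·Π!·Σ² = 28/715  (sign -1)
combine: 4πI² = 585·5/143·28/715 = 1260/1573
take √, sign -1: I = -0.25247360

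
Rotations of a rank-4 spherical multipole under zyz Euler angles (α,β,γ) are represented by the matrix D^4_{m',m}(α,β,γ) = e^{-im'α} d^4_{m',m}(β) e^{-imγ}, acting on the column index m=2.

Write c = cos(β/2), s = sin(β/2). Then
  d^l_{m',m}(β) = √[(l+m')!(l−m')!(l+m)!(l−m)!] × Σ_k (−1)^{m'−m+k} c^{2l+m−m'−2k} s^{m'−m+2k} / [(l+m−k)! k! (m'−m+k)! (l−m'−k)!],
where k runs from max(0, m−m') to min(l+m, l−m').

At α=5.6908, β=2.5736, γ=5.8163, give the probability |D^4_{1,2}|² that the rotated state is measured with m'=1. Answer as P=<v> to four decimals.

P=0.0492

First d^4_{1,2}(β=2.5736), then the phase factors e^{-i(1)α} and e^{-i(2)γ}:
With c≡cos(β/2)=0.280194 and s≡sin(β/2)=0.959943, N=[120·6·720·2]^{1/2}=1018.233765
Admissible k: 1..3 (factorial args all ≥0)
  k=1: (−1)^0·1018.2338/(240)·0.2802^7·0.9599^1 = +0.000552
  k=2: (−1)^1·1018.2338/(48)·0.2802^5·0.9599^3 = -0.032407
  k=3: (−1)^2·1018.2338/(72)·0.2802^3·0.9599^5 = +0.253583
d^4_{1,2}(2.5736) = +0.000552 -0.032407 +0.253583 = +0.221728
|D^4_{1,2}|² = |d^4_{1,2}(β)|² = (+0.221728)² = 0.049163 (the z-rotation phases have unit modulus)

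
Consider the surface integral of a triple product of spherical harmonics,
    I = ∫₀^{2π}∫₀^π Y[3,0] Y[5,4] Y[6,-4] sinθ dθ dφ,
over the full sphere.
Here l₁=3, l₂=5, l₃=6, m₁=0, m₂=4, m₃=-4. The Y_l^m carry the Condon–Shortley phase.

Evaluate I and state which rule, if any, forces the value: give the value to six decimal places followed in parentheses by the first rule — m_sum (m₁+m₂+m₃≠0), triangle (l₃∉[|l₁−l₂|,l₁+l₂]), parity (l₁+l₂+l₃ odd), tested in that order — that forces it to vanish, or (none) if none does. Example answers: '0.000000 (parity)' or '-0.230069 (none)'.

-0.139560 (none)

Rules hold: Σm=0, L=14 even, 2≤6≤8.
N = 7·11·13 = 1001
Δ = 2!·4!·8!/15! = 1/675675
Racah Σ t=0..2: t=0:+1/8640 t=1:−1/2304 t=2:+1/8640 = -7/34560
⇒ 3j(3 5 6; 0 0 0)² = 7/429, sgn -1
Racah Σ t=1..2: t=1:−1/161280 t=2:+1/60480 = 1/96768
⇒ 3j(3 5 6; 0 4 -4)² = 15/1001, sgn +1
4πI² = N·(3j₀)²·(3jₘ)² = 35/143
I = -1·√(0.244755/4π) = -0.13956004
No selection rule forces the value: the integral is nonzero (none).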